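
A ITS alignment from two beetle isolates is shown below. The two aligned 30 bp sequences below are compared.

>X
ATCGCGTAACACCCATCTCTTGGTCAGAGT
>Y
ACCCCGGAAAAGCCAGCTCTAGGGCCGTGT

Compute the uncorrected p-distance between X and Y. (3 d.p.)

The sequences differ at 10 of 30 positions (sites 2, 4, 7, 10, 12, 16, 21, 24, 26, 28).
p = 10/30 = 0.333333… ≈ 0.333 (to 3 d.p.).

0.333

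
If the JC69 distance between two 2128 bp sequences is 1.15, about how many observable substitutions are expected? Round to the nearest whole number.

Invert JC69: p = (3/4)(1 − e^(−4d/3)) = 0.75 × (1 − e^(-1.533333)) = 0.75 × (1 − 0.215815) = 0.588139.
Expected differing sites = pL ≈ 0.588139 × 2128 = 1251.559792 ≈ 1252.

1252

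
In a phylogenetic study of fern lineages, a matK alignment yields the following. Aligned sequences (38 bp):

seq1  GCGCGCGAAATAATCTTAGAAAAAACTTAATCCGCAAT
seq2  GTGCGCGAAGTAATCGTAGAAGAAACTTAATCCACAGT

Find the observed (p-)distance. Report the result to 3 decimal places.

The sequences differ at 6 of 38 positions (sites 2, 10, 16, 22, 34, 37).
p = 6/38 = 0.157894… ≈ 0.158 (to 3 d.p.).

0.158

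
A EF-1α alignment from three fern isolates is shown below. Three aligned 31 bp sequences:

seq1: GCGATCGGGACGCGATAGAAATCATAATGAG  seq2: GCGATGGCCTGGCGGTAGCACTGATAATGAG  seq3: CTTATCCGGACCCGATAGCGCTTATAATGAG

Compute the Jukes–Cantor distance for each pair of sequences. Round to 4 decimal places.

d(seq1,seq2) = 0.3672, d(seq1,seq3) = 0.3672, d(seq2,seq3) = 0.6143

seq1–seq2: 9/31 sites differ → p ≈ 0.290323, d = −0.75 ln(1 − 0.387097) = 0.367161 ≈ 0.3672.
seq1–seq3: 9/31 sites differ → p ≈ 0.290323, d = −0.75 ln(1 − 0.387097) = 0.367161 ≈ 0.3672.
seq2–seq3: 13/31 sites differ → p ≈ 0.419355, d = −0.75 ln(1 − 0.55914) = 0.614271 ≈ 0.6143.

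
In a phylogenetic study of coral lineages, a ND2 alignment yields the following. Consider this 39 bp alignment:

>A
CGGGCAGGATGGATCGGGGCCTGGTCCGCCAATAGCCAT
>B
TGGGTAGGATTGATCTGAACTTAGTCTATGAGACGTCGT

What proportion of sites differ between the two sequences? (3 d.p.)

The sequences differ at 17 of 39 positions.
p = 17/39 = 0.435897… ≈ 0.436 (to 3 d.p.).

0.436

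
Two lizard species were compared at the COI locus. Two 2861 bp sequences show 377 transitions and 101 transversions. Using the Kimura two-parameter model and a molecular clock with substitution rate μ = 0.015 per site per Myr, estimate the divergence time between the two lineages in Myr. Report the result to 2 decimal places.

6.53

P = 377/2861 ≈ 0.131772 and Q = 101/2861 ≈ 0.035302.
Under the Kimura two-parameter model, d = −½ ln(1 − 2P − Q) − ¼ ln(1 − 2Q).
1 − 2P − Q = 0.701154, giving −½ ln(0.701154) = 0.177514.
1 − 2Q = 0.929396, giving −¼ ln(0.929396) = 0.018305.
d = 0.177514 + 0.018305 = 0.195819.
Under a molecular clock d = 2μt, so t = d/(2μ) = 0.195819 / (2 × 0.015) = 6.53 Myr.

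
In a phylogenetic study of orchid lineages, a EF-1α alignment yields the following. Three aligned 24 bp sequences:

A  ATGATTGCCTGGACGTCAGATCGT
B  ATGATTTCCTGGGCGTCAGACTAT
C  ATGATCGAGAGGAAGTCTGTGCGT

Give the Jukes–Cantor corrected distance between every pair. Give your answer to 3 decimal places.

d(A,B) = 0.244, d(A,C) = 0.441, d(B,C) = 0.824

A–B: 5/24 sites differ → p ≈ 0.208333, d = −0.75 ln(1 − 0.277777) = 0.244066 ≈ 0.244.
A–C: 8/24 sites differ → p ≈ 0.333333, d = −0.75 ln(1 − 0.444444) = 0.440839 ≈ 0.441.
B–C: 12/24 sites differ → p = 0.5, d = −0.75 ln(1 − 0.666667) = 0.823960 ≈ 0.824.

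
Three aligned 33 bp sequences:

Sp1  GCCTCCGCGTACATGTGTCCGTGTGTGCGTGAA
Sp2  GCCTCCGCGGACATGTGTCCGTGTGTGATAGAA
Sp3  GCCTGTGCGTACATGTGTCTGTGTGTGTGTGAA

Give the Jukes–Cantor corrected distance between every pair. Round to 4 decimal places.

Sp1–Sp2: 4/33 sites differ → p ≈ 0.121212, d = −0.75 ln(1 − 0.161616) = 0.132209 ≈ 0.1322.
Sp1–Sp3: 4/33 sites differ → p ≈ 0.121212, d = −0.75 ln(1 − 0.161616) = 0.132209 ≈ 0.1322.
Sp2–Sp3: 7/33 sites differ → p ≈ 0.212121, d = −0.75 ln(1 − 0.282828) = 0.249330 ≈ 0.2493.

d(Sp1,Sp2) = 0.1322, d(Sp1,Sp3) = 0.1322, d(Sp2,Sp3) = 0.2493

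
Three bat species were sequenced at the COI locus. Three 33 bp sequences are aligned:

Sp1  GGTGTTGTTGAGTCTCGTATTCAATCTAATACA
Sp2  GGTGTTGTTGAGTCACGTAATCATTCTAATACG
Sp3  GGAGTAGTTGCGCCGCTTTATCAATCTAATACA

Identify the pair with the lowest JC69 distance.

Sp1 and Sp2

Sp1–Sp2: 4/33 differ, p = 0.121, d = 0.132.
Sp1–Sp3: 8/33 differ, p = 0.242, d = 0.293.
Sp2–Sp3: 9/33 differ, p = 0.273, d = 0.339.
The smallest distance is between Sp1 and Sp2.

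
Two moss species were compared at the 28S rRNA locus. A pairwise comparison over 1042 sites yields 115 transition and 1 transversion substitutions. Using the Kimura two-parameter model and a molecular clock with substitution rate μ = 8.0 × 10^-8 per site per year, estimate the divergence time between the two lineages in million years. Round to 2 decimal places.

0.79

P = 115/1042 ≈ 0.110365 and Q = 1/1042 ≈ 0.00096.
Under the Kimura two-parameter model, d = −½ ln(1 − 2P − Q) − ¼ ln(1 − 2Q).
1 − 2P − Q = 0.77831, giving −½ ln(0.77831) = 0.125315.
1 − 2Q = 0.99808, giving −¼ ln(0.99808) = 0.000480.
d = 0.125315 + 0.000480 = 0.125795.
Under a molecular clock d = 2μt, so t = d/(2μ) = 0.125795 / (2 × 8.0 × 10^-8) = 0.79 million years.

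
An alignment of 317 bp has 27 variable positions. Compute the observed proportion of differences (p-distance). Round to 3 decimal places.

0.085

p = 27/317 = 0.085173… ≈ 0.085 (to 3 d.p.).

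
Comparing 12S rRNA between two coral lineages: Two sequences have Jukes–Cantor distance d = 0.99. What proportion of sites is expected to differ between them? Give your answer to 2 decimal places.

0.55

p = (3/4)(1 − e^(−4d/3)) = 0.75 × (1 − e^(-1.32)) = 0.75 × (1 − 0.267135) = 0.549649.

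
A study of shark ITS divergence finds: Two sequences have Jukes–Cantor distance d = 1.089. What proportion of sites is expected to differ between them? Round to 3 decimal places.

0.574

p = (3/4)(1 − e^(−4d/3)) = 0.75 × (1 − e^(-1.452)) = 0.75 × (1 − 0.234102) = 0.574424.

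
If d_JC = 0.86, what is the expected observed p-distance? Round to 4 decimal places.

0.5117

p = (3/4)(1 − e^(−4d/3)) = 0.75 × (1 − e^(-1.146667)) = 0.75 × (1 − 0.317694) = 0.511730.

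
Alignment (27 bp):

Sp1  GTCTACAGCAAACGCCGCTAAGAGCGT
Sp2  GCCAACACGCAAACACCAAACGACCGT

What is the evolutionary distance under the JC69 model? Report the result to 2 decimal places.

0.77

The sequences differ at 13 of 27 sites, so p = 13/27 ≈ 0.481481.
d = −(3/4) ln(1 − 4p/3) = −0.75 ln(1 − 0.641975) = −0.75 ln(0.358025)
  = −0.75 × (-1.027152) = 0.770364 substitutions/site.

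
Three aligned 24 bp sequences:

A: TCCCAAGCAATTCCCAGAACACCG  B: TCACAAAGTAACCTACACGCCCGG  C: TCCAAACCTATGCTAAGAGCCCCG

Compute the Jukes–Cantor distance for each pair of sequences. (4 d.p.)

d(A,B) = 1.1281, d(A,C) = 0.4408, d(B,C) = 0.6082

A–B: 14/24 sites differ → p ≈ 0.583333, d = −0.75 ln(1 − 0.777777) = 1.128055 ≈ 1.1281.
A–C: 8/24 sites differ → p ≈ 0.333333, d = −0.75 ln(1 − 0.444444) = 0.440839 ≈ 0.4408.
B–C: 10/24 sites differ → p ≈ 0.416667, d = −0.75 ln(1 − 0.555556) = 0.608198 ≈ 0.6082.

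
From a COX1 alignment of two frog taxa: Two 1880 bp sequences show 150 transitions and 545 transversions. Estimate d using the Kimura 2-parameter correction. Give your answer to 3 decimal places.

P = 150/1880 ≈ 0.079787 and Q = 545/1880 ≈ 0.289894.
Under the Kimura two-parameter model, d = −½ ln(1 − 2P − Q) − ¼ ln(1 − 2Q).
1 − 2P − Q = 0.550532, giving −½ ln(0.550532) = 0.298435.
1 − 2Q = 0.420212, giving −¼ ln(0.420212) = 0.216749.
d = 0.298435 + 0.216749 = 0.515184.

0.515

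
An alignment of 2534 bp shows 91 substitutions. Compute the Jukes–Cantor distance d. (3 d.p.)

0.037

p = 91/2534 ≈ 0.035912.
d = −(3/4) ln(1 − 4p/3) = −0.75 ln(1 − 0.047883) = −0.75 ln(0.952117)
  = −0.75 × (-0.049067) = 0.036800 substitutions/site.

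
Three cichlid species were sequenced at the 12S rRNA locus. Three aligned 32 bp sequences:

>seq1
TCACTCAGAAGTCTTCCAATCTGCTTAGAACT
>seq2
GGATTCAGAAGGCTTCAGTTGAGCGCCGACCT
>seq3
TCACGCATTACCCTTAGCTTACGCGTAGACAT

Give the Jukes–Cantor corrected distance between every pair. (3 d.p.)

d(seq1,seq2) = 0.585, d(seq1,seq3) = 0.657, d(seq2,seq3) = 0.824

seq1–seq2: 13/32 sites differ → p = 0.40625, d = −0.75 ln(1 − 0.541667) = 0.585119 ≈ 0.585.
seq1–seq3: 14/32 sites differ → p = 0.4375, d = −0.75 ln(1 − 0.583333) = 0.656601 ≈ 0.657.
seq2–seq3: 16/32 sites differ → p = 0.5, d = −0.75 ln(1 − 0.666667) = 0.823960 ≈ 0.824.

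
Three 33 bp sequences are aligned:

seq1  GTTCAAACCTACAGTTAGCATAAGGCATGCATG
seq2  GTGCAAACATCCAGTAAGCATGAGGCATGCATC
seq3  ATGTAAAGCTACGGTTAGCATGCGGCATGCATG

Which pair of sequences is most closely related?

seq1 and seq2

seq1–seq2: 6/33 differ, p = 0.182, d = 0.208.
seq1–seq3: 7/33 differ, p = 0.212, d = 0.249.
seq2–seq3: 9/33 differ, p = 0.273, d = 0.339.
The smallest distance is between seq1 and seq2.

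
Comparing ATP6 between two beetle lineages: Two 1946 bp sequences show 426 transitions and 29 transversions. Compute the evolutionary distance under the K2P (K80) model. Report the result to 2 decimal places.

0.31

P = 426/1946 ≈ 0.218911 and Q = 29/1946 ≈ 0.014902.
Under the Kimura two-parameter model, d = −½ ln(1 − 2P − Q) − ¼ ln(1 − 2Q).
1 − 2P − Q = 0.547276, giving −½ ln(0.547276) = 0.301401.
1 − 2Q = 0.970196, giving −¼ ln(0.970196) = 0.007564.
d = 0.301401 + 0.007564 = 0.308965.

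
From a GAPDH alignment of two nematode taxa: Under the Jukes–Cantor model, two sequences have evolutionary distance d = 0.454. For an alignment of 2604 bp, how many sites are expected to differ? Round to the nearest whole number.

Invert JC69: p = (3/4)(1 − e^(−4d/3)) = 0.75 × (1 − e^(-0.605333)) = 0.75 × (1 − 0.545893) = 0.340580.
Expected differing sites = pL ≈ 0.340580 × 2604 = 886.87032 ≈ 887.

887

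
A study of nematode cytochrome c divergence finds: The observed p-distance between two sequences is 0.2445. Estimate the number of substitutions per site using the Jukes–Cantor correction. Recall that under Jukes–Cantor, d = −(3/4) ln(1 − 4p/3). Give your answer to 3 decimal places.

d = −(3/4) ln(1 − 4p/3) = −0.75 ln(1 − 0.326) = −0.75 ln(0.674)
  = −0.75 × (-0.394525) = 0.295894 substitutions/site.

0.296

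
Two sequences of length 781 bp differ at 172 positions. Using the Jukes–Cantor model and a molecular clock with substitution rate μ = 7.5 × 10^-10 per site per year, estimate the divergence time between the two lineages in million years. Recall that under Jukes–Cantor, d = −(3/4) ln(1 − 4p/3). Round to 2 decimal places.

173.82

p = 172/781 ≈ 0.22023.
d = −(3/4) ln(1 − 4p/3) = −0.75 ln(1 − 0.29364) = −0.75 ln(0.70636)
  = −0.75 × (-0.347630) = 0.260723 substitutions/site.
Under a molecular clock d = 2μt, so t = d/(2μ) = 0.260723 / (2 × 7.5 × 10^-10) = 173.82 million years.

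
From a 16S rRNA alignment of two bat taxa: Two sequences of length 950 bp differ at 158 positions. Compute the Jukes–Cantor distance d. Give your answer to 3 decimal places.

0.188

p = 158/950 ≈ 0.166316.
d = −(3/4) ln(1 − 4p/3) = −0.75 ln(1 − 0.221755) = −0.75 ln(0.778245)
  = −0.75 × (-0.250714) = 0.188036 substitutions/site.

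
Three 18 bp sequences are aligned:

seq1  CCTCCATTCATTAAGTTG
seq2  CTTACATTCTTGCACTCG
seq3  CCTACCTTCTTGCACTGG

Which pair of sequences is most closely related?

seq2 and seq3

seq1–seq2: 7/18 differ, p = 0.389, d = 0.548.
seq1–seq3: 7/18 differ, p = 0.389, d = 0.548.
seq2–seq3: 3/18 differ, p = 0.167, d = 0.188.
The smallest distance is between seq2 and seq3.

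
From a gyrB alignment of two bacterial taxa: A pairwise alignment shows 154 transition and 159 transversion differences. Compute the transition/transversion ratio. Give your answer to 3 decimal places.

R = 154/159 = 0.968553… ≈ 0.969 (to 3 d.p.).

0.969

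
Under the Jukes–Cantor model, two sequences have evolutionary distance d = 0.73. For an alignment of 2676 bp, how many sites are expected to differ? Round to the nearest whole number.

1249

Invert JC69: p = (3/4)(1 − e^(−4d/3)) = 0.75 × (1 − e^(-0.973333)) = 0.75 × (1 − 0.377822) = 0.466634.
Expected differing sites = pL ≈ 0.466634 × 2676 = 1248.712584 ≈ 1249.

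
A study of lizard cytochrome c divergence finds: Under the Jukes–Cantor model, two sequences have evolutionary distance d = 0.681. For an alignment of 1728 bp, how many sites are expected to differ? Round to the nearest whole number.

Invert JC69: p = (3/4)(1 − e^(−4d/3)) = 0.75 × (1 − e^(-0.908)) = 0.75 × (1 − 0.403330) = 0.447503.
Expected differing sites = pL ≈ 0.447503 × 1728 = 773.285184 ≈ 773.

773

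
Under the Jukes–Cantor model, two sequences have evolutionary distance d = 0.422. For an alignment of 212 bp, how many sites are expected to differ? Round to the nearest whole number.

68

Invert JC69: p = (3/4)(1 − e^(−4d/3)) = 0.75 × (1 − e^(-0.562667)) = 0.75 × (1 − 0.569688) = 0.322734.
Expected differing sites = pL ≈ 0.322734 × 212 = 68.419608 ≈ 68.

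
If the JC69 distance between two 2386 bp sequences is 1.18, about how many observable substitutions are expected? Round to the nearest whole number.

1418

Invert JC69: p = (3/4)(1 − e^(−4d/3)) = 0.75 × (1 − e^(-1.573333)) = 0.75 × (1 − 0.207353) = 0.594485.
Expected differing sites = pL ≈ 0.594485 × 2386 = 1418.44121 ≈ 1418.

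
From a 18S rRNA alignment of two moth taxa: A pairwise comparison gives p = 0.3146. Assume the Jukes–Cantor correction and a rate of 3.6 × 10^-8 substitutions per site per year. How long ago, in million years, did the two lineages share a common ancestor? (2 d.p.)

5.66

d = −(3/4) ln(1 − 4p/3) = −0.75 ln(1 − 0.419467) = −0.75 ln(0.580533)
  = −0.75 × (-0.543809) = 0.407857 substitutions/site.
Under a molecular clock d = 2μt, so t = d/(2μ) = 0.407857 / (2 × 3.6 × 10^-8) = 5.66 million years.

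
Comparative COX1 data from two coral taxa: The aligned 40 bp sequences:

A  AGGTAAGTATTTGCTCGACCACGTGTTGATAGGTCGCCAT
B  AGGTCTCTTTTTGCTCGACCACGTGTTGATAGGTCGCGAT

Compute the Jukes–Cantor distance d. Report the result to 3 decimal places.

0.137

The sequences differ at 5 of 40 sites (5, 6, 7, 9, 38), so p = 5/40 = 0.125.
d = −(3/4) ln(1 − 4p/3) = −0.75 ln(1 − 0.166667) = −0.75 ln(0.833333)
  = −0.75 × (-0.182322) = 0.136742 substitutions/site.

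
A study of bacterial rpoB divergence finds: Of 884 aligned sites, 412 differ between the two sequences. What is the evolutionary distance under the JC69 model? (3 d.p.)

0.728

p = 412/884 ≈ 0.466063.
d = −(3/4) ln(1 − 4p/3) = −0.75 ln(1 − 0.621417) = −0.75 ln(0.378583)
  = −0.75 × (-0.971320) = 0.728490 substitutions/site.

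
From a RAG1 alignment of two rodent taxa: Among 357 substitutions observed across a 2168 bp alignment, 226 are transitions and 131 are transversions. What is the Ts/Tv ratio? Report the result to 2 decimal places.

R = 226/131 = 1.725190… ≈ 1.73 (to 2 d.p.).

1.73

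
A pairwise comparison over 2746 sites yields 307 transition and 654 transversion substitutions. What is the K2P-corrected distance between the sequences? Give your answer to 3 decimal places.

P = 307/2746 ≈ 0.111799 and Q = 654/2746 ≈ 0.238165.
Under the Kimura two-parameter model, d = −½ ln(1 − 2P − Q) − ¼ ln(1 − 2Q).
1 − 2P − Q = 0.538237, giving −½ ln(0.538237) = 0.309728.
1 − 2Q = 0.52367, giving −¼ ln(0.52367) = 0.161723.
d = 0.309728 + 0.161723 = 0.471451.

0.471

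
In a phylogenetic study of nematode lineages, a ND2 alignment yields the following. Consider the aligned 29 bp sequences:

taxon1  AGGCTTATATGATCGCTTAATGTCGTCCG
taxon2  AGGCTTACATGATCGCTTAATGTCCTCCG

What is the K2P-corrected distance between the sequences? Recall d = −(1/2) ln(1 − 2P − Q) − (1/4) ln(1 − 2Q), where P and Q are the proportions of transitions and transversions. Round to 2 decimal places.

Of 29 sites, 1 differences are transitions and 1 are transversions, so P = 1/29 ≈ 0.034483 and Q = 1/29 ≈ 0.034483.
Under the Kimura two-parameter model, d = −½ ln(1 − 2P − Q) − ¼ ln(1 − 2Q).
1 − 2P − Q = 0.896551, giving −½ ln(0.896551) = 0.054600.
1 − 2Q = 0.931034, giving −¼ ln(0.931034) = 0.017865.
d = 0.054600 + 0.017865 = 0.072465.

0.07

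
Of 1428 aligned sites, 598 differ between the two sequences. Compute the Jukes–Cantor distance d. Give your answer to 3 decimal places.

p = 598/1428 ≈ 0.418768.
d = −(3/4) ln(1 − 4p/3) = −0.75 ln(1 − 0.558357) = −0.75 ln(0.441643)
  = −0.75 × (-0.817253) = 0.612940 substitutions/site.

0.613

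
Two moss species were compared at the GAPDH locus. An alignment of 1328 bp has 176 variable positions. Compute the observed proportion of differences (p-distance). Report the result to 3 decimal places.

0.133

p = 176/1328 = 0.132530… ≈ 0.133 (to 3 d.p.).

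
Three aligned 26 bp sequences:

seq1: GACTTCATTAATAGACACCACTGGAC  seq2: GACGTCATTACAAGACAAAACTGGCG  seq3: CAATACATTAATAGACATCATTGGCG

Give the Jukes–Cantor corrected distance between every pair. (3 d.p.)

d(seq1,seq2) = 0.334, d(seq1,seq3) = 0.334, d(seq2,seq3) = 0.464

seq1–seq2: 7/26 sites differ → p ≈ 0.269231, d = −0.75 ln(1 − 0.358975) = 0.333515 ≈ 0.334.
seq1–seq3: 7/26 sites differ → p ≈ 0.269231, d = −0.75 ln(1 − 0.358975) = 0.333515 ≈ 0.334.
seq2–seq3: 9/26 sites differ → p ≈ 0.346154, d = −0.75 ln(1 − 0.461539) = 0.464280 ≈ 0.464.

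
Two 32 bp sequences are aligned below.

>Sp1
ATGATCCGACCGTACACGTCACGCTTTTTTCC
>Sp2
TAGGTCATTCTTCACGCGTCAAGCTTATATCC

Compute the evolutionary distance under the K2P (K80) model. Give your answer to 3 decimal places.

0.586

Of 32 sites, 4 differences are transitions and 9 are transversions, so P = 4/32 = 0.125 and Q = 9/32 = 0.28125.
Under the Kimura two-parameter model, d = −½ ln(1 − 2P − Q) − ¼ ln(1 − 2Q).
1 − 2P − Q = 0.46875, giving −½ ln(0.46875) = 0.378843.
1 − 2Q = 0.4375, giving −¼ ln(0.4375) = 0.206670.
d = 0.378843 + 0.206670 = 0.585513.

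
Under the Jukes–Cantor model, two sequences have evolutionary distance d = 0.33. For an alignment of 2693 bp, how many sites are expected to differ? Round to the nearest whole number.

Invert JC69: p = (3/4)(1 − e^(−4d/3)) = 0.75 × (1 − e^(-0.44)) = 0.75 × (1 − 0.644036) = 0.266973.
Expected differing sites = pL ≈ 0.266973 × 2693 = 718.958289 ≈ 719.

719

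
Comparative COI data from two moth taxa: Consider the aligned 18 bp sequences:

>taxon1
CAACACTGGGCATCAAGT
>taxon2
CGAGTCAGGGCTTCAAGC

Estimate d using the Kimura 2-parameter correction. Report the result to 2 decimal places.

0.44

Of 18 sites, 2 differences are transitions and 4 are transversions, so P = 2/18 ≈ 0.111111 and Q = 4/18 ≈ 0.222222.
Under the Kimura two-parameter model, d = −½ ln(1 − 2P − Q) − ¼ ln(1 − 2Q).
1 − 2P − Q = 0.555556, giving −½ ln(0.555556) = 0.293893.
1 − 2Q = 0.555556, giving −¼ ln(0.555556) = 0.146946.
d = 0.293893 + 0.146946 = 0.440839.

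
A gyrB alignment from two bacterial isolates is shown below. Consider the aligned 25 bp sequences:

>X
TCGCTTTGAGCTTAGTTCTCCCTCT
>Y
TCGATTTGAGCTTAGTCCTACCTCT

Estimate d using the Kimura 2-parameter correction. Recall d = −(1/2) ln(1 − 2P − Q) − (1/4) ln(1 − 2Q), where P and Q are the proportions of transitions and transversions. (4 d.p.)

0.1308

Of 25 sites, 1 differences are transitions and 2 are transversions, so P = 1/25 = 0.04 and Q = 2/25 = 0.08.
Under the Kimura two-parameter model, d = −½ ln(1 − 2P − Q) − ¼ ln(1 − 2Q).
1 − 2P − Q = 0.84, giving −½ ln(0.84) = 0.087177.
1 − 2Q = 0.84, giving −¼ ln(0.84) = 0.043588.
d = 0.087177 + 0.043588 = 0.130765.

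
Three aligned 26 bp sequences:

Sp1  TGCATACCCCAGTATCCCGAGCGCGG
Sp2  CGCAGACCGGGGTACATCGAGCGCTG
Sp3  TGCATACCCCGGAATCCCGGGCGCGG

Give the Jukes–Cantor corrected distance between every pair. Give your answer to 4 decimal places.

Sp1–Sp2: 9/26 sites differ → p ≈ 0.346154, d = −0.75 ln(1 − 0.461539) = 0.464280 ≈ 0.4643.
Sp1–Sp3: 3/26 sites differ → p ≈ 0.115385, d = −0.75 ln(1 − 0.153847) = 0.125291 ≈ 0.1253.
Sp2–Sp3: 10/26 sites differ → p ≈ 0.384615, d = −0.75 ln(1 − 0.51282) = 0.539341 ≈ 0.5393.

d(Sp1,Sp2) = 0.4643, d(Sp1,Sp3) = 0.1253, d(Sp2,Sp3) = 0.5393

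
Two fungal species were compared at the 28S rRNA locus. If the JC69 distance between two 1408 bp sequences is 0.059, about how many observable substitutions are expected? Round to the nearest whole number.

Invert JC69: p = (3/4)(1 − e^(−4d/3)) = 0.75 × (1 − e^(-0.078667)) = 0.75 × (1 − 0.924348) = 0.056739.
Expected differing sites = pL ≈ 0.056739 × 1408 = 79.888512 ≈ 80.

80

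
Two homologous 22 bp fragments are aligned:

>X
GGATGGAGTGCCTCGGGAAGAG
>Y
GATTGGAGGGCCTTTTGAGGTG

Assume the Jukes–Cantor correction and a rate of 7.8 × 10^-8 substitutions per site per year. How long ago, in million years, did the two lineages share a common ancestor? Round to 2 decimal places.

3.19

The sequences differ at 8 of 22 sites (2, 3, 9, 14, 15, 16, 19, 21), so p = 8/22 ≈ 0.363636.
d = −(3/4) ln(1 − 4p/3) = −0.75 ln(1 − 0.484848) = −0.75 ln(0.515152)
  = −0.75 × (-0.663293) = 0.497470 substitutions/site.
Under a molecular clock d = 2μt, so t = d/(2μ) = 0.497470 / (2 × 7.8 × 10^-8) = 3.19 million years.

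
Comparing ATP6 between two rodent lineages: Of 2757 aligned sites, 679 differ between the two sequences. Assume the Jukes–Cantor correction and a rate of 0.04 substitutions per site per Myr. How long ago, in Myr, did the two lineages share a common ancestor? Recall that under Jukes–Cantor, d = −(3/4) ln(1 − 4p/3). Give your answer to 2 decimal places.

3.73

p = 679/2757 ≈ 0.246282.
d = −(3/4) ln(1 − 4p/3) = −0.75 ln(1 − 0.328376) = −0.75 ln(0.671624)
  = −0.75 × (-0.398057) = 0.298543 substitutions/site.
Under a molecular clock d = 2μt, so t = d/(2μ) = 0.298543 / (2 × 0.04) = 3.73 Myr.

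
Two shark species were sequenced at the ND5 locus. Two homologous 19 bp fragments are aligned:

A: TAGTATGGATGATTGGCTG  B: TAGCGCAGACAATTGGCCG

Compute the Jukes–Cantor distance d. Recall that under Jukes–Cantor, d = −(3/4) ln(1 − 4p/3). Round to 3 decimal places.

0.507

The sequences differ at 7 of 19 sites (4, 5, 6, 7, 10, 11, 18), so p = 7/19 ≈ 0.368421.
d = −(3/4) ln(1 − 4p/3) = −0.75 ln(1 − 0.491228) = −0.75 ln(0.508772)
  = −0.75 × (-0.675755) = 0.506816 substitutions/site.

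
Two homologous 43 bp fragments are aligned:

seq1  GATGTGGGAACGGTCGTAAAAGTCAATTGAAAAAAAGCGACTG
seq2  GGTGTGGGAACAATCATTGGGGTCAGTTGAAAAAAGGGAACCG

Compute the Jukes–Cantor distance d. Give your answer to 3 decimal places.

0.387

The sequences differ at 13 of 43 sites, so p = 13/43 ≈ 0.302326.
d = −(3/4) ln(1 − 4p/3) = −0.75 ln(1 − 0.403101) = −0.75 ln(0.596899)
  = −0.75 × (-0.516007) = 0.387005 substitutions/site.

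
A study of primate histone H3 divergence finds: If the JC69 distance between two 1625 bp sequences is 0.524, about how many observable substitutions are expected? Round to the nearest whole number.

613

Invert JC69: p = (3/4)(1 − e^(−4d/3)) = 0.75 × (1 − e^(-0.698667)) = 0.75 × (1 − 0.497248) = 0.377064.
Expected differing sites = pL ≈ 0.377064 × 1625 = 612.729 ≈ 613.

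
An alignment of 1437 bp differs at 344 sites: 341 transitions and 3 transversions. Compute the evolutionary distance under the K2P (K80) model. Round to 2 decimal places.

0.32

P = 341/1437 ≈ 0.2373 and Q = 3/1437 ≈ 0.002088.
Under the Kimura two-parameter model, d = −½ ln(1 − 2P − Q) − ¼ ln(1 − 2Q).
1 − 2P − Q = 0.523312, giving −½ ln(0.523312) = 0.323789.
1 − 2Q = 0.995824, giving −¼ ln(0.995824) = 0.001046.
d = 0.323789 + 0.001046 = 0.324835.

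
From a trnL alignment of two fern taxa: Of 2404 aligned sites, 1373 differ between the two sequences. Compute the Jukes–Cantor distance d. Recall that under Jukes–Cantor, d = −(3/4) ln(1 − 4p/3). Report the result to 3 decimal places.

p = 1373/2404 ≈ 0.571131.
d = −(3/4) ln(1 − 4p/3) = −0.75 ln(1 − 0.761508) = −0.75 ln(0.238492)
  = −0.75 × (-1.433420) = 1.075065 substitutions/site.

1.075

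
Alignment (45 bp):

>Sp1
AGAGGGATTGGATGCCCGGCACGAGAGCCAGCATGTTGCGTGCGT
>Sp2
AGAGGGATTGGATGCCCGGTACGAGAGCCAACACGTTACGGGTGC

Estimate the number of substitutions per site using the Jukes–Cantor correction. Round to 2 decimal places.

0.17

The sequences differ at 7 of 45 sites (20, 31, 34, 38, 41, 43, 45), so p = 7/45 ≈ 0.155556.
d = −(3/4) ln(1 − 4p/3) = −0.75 ln(1 − 0.207408) = −0.75 ln(0.792592)
  = −0.75 × (-0.232447) = 0.174335 substitutions/site.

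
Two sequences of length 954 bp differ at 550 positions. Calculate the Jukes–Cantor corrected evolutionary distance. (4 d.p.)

p = 550/954 ≈ 0.57652.
d = −(3/4) ln(1 − 4p/3) = −0.75 ln(1 − 0.768693) = −0.75 ln(0.231307)
  = −0.75 × (-1.464009) = 1.098007 substitutions/site.

1.0980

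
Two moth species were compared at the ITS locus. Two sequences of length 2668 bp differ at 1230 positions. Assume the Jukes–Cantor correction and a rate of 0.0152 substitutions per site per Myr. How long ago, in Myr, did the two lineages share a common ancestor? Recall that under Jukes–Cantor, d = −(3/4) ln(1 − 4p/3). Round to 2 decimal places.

p = 1230/2668 ≈ 0.461019.
d = −(3/4) ln(1 − 4p/3) = −0.75 ln(1 − 0.614692) = −0.75 ln(0.385308)
  = −0.75 × (-0.953712) = 0.715284 substitutions/site.
Under a molecular clock d = 2μt, so t = d/(2μ) = 0.715284 / (2 × 0.0152) = 23.53 Myr.

23.53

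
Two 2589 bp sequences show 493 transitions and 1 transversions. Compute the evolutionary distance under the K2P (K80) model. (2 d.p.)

P = 493/2589 ≈ 0.190421 and Q = 1/2589 ≈ 0.000386.
Under the Kimura two-parameter model, d = −½ ln(1 − 2P − Q) − ¼ ln(1 − 2Q).
1 − 2P − Q = 0.618772, giving −½ ln(0.618772) = 0.240009.
1 − 2Q = 0.999228, giving −¼ ln(0.999228) = 0.000193.
d = 0.240009 + 0.000193 = 0.240202.

0.24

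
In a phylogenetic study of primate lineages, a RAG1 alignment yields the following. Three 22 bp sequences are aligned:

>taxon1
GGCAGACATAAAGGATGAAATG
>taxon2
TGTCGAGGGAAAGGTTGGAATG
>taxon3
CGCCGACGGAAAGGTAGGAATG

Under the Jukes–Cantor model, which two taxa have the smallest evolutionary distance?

taxon1–taxon2: 8/22 differ, p = 0.364, d = 0.497.
taxon1–taxon3: 7/22 differ, p = 0.318, d = 0.414.
taxon2–taxon3: 4/22 differ, p = 0.182, d = 0.208.
The smallest distance is between taxon2 and taxon3.

taxon2 and taxon3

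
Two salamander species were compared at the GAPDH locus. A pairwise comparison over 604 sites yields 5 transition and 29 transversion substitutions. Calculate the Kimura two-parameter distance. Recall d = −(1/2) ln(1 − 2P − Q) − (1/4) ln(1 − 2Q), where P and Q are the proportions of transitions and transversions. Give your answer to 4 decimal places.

0.0586

P = 5/604 ≈ 0.008278 and Q = 29/604 ≈ 0.048013.
Under the Kimura two-parameter model, d = −½ ln(1 − 2P − Q) − ¼ ln(1 − 2Q).
1 − 2P − Q = 0.935431, giving −½ ln(0.935431) = 0.033374.
1 − 2Q = 0.903974, giving −¼ ln(0.903974) = 0.025239.
d = 0.033374 + 0.025239 = 0.058613.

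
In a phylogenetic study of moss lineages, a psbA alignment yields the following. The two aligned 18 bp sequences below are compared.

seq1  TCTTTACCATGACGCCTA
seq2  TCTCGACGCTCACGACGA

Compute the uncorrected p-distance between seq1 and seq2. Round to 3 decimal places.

The sequences differ at 7 of 18 positions (sites 4, 5, 8, 9, 11, 15, 17).
p = 7/18 = 0.388888… ≈ 0.389 (to 3 d.p.).

0.389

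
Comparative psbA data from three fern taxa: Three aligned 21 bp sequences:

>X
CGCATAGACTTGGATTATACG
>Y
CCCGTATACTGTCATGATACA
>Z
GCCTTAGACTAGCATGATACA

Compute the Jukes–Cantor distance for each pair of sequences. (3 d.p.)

d(X,Y) = 0.532, d(X,Z) = 0.441, d(Y,Z) = 0.286

X–Y: 8/21 sites differ → p ≈ 0.380952, d = −0.75 ln(1 − 0.507936) = 0.531860 ≈ 0.532.
X–Z: 7/21 sites differ → p ≈ 0.333333, d = −0.75 ln(1 − 0.444444) = 0.440839 ≈ 0.441.
Y–Z: 5/21 sites differ → p ≈ 0.238095, d = −0.75 ln(1 − 0.31746) = 0.286451 ≈ 0.286.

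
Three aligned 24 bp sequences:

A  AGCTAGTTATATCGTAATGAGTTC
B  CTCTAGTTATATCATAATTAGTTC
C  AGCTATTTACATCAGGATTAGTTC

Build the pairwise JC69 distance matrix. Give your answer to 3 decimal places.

A–B: 4/24 sites differ → p ≈ 0.166667, d = −0.75 ln(1 − 0.222223) = 0.188487 ≈ 0.188.
A–C: 6/24 sites differ → p = 0.25, d = −0.75 ln(1 − 0.333333) = 0.304098 ≈ 0.304.
B–C: 6/24 sites differ → p = 0.25, d = −0.75 ln(1 − 0.333333) = 0.304098 ≈ 0.304.

d(A,B) = 0.188, d(A,C) = 0.304, d(B,C) = 0.304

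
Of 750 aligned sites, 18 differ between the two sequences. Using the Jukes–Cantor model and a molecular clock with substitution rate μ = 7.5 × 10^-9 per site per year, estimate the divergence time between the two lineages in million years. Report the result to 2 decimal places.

p = 18/750 = 0.024.
d = −(3/4) ln(1 − 4p/3) = −0.75 ln(1 − 0.032) = −0.75 ln(0.968)
  = −0.75 × (-0.032523) = 0.024392 substitutions/site.
Under a molecular clock d = 2μt, so t = d/(2μ) = 0.024392 / (2 × 7.5 × 10^-9) = 1.63 million years.

1.63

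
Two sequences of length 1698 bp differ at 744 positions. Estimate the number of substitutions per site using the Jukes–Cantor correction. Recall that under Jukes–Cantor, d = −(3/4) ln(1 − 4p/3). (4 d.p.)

0.6582

p = 744/1698 ≈ 0.438163.
d = −(3/4) ln(1 − 4p/3) = −0.75 ln(1 − 0.584217) = −0.75 ln(0.415783)
  = −0.75 × (-0.877592) = 0.658194 substitutions/site.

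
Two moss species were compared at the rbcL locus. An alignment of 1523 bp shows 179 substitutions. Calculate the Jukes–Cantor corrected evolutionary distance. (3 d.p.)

p = 179/1523 ≈ 0.117531.
d = −(3/4) ln(1 − 4p/3) = −0.75 ln(1 − 0.156708) = −0.75 ln(0.843292)
  = −0.75 × (-0.170442) = 0.127832 substitutions/site.

0.128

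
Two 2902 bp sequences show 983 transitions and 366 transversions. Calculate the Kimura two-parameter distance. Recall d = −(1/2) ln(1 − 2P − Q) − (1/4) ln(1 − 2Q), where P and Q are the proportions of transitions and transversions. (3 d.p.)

P = 983/2902 ≈ 0.338732 and Q = 366/2902 ≈ 0.12612.
Under the Kimura two-parameter model, d = −½ ln(1 − 2P − Q) − ¼ ln(1 − 2Q).
1 − 2P − Q = 0.196416, giving −½ ln(0.196416) = 0.813760.
1 − 2Q = 0.74776, giving −¼ ln(0.74776) = 0.072668.
d = 0.813760 + 0.072668 = 0.886428.

0.886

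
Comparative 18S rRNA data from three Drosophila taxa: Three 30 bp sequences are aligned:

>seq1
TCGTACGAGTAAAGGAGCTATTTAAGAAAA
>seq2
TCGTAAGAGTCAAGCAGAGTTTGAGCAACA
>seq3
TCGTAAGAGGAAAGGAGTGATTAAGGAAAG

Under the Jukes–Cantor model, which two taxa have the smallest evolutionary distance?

seq1 and seq3

seq1–seq2: 10/30 differ, p = 0.333, d = 0.441.
seq1–seq3: 7/30 differ, p = 0.233, d = 0.280.
seq2–seq3: 9/30 differ, p = 0.300, d = 0.383.
The smallest distance is between seq1 and seq3.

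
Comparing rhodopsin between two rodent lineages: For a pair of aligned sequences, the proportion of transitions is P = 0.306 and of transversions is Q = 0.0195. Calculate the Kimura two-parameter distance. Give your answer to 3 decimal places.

Under the Kimura two-parameter model, d = −½ ln(1 − 2P − Q) − ¼ ln(1 − 2Q).
1 − 2P − Q = 0.3685, giving −½ ln(0.3685) = 0.499157.
1 − 2Q = 0.961, giving −¼ ln(0.961) = 0.009945.
d = 0.499157 + 0.009945 = 0.509102.

0.509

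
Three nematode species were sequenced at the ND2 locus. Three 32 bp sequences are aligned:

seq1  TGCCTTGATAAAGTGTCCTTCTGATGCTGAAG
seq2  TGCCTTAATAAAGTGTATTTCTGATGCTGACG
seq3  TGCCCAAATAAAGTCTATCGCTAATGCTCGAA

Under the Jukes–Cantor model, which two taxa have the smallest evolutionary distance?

seq1 and seq2

seq1–seq2: 4/32 differ, p = 0.125, d = 0.137.
seq1–seq3: 12/32 differ, p = 0.375, d = 0.520.
seq2–seq3: 10/32 differ, p = 0.313, d = 0.404.
The smallest distance is between seq1 and seq2.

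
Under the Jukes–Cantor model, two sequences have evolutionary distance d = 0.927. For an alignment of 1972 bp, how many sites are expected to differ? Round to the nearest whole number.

1049

Invert JC69: p = (3/4)(1 − e^(−4d/3)) = 0.75 × (1 − e^(-1.236)) = 0.75 × (1 − 0.290544) = 0.532092.
Expected differing sites = pL ≈ 0.532092 × 1972 = 1049.285424 ≈ 1049.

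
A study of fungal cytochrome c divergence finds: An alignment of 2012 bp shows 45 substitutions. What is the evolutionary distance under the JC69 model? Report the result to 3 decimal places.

p = 45/2012 ≈ 0.022366.
d = −(3/4) ln(1 − 4p/3) = −0.75 ln(1 − 0.029821) = −0.75 ln(0.970179)
  = −0.75 × (-0.030275) = 0.022706 substitutions/site.

0.023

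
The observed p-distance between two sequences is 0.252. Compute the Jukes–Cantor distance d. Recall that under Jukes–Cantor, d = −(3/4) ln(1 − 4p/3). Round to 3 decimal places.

0.307

d = −(3/4) ln(1 − 4p/3) = −0.75 ln(1 − 0.336) = −0.75 ln(0.664)
  = −0.75 × (-0.409473) = 0.307105 substitutions/site.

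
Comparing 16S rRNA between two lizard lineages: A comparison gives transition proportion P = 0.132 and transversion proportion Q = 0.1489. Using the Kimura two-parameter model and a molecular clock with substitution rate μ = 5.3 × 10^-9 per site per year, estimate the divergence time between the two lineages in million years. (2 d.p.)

33.46

Under the Kimura two-parameter model, d = −½ ln(1 − 2P − Q) − ¼ ln(1 − 2Q).
1 − 2P − Q = 0.5871, giving −½ ln(0.5871) = 0.266280.
1 − 2Q = 0.7022, giving −¼ ln(0.7022) = 0.088384.
d = 0.266280 + 0.088384 = 0.354664.
Under a molecular clock d = 2μt, so t = d/(2μ) = 0.354664 / (2 × 5.3 × 10^-9) = 33.46 million years.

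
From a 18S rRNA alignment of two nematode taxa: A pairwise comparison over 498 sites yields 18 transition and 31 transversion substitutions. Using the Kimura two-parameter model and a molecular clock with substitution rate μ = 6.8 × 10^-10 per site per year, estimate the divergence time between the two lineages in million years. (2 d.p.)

P = 18/498 ≈ 0.036145 and Q = 31/498 ≈ 0.062249.
Under the Kimura two-parameter model, d = −½ ln(1 − 2P − Q) − ¼ ln(1 − 2Q).
1 − 2P − Q = 0.865461, giving −½ ln(0.865461) = 0.072246.
1 − 2Q = 0.875502, giving −¼ ln(0.875502) = 0.033239.
d = 0.072246 + 0.033239 = 0.105485.
Under a molecular clock d = 2μt, so t = d/(2μ) = 0.105485 / (2 × 6.8 × 10^-10) = 77.56 million years.

77.56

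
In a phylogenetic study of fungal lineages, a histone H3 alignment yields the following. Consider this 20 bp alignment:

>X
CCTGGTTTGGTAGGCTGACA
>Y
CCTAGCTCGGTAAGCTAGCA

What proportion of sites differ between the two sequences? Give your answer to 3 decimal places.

The sequences differ at 6 of 20 positions (sites 4, 6, 8, 13, 17, 18).
p = 6/20 = 0.300.

0.300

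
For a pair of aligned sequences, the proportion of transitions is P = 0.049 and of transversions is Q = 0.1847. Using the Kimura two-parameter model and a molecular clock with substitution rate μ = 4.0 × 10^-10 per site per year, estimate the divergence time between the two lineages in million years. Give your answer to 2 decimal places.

Under the Kimura two-parameter model, d = −½ ln(1 − 2P − Q) − ¼ ln(1 − 2Q).
1 − 2P − Q = 0.7173, giving −½ ln(0.7173) = 0.166131.
1 − 2Q = 0.6306, giving −¼ ln(0.6306) = 0.115271.
d = 0.166131 + 0.115271 = 0.281402.
Under a molecular clock d = 2μt, so t = d/(2μ) = 0.281402 / (2 × 4.0 × 10^-10) = 351.75 million years.

351.75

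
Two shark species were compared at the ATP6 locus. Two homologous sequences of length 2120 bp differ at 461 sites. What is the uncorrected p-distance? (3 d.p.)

0.217

p = 461/2120 = 0.217452… ≈ 0.217 (to 3 d.p.).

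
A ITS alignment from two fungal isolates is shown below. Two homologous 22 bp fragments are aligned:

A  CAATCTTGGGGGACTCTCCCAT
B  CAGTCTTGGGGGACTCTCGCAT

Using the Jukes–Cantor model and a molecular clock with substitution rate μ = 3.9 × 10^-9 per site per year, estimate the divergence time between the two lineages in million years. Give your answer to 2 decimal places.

12.42

The sequences differ at 2 of 22 sites (3, 19), so p = 2/22 ≈ 0.090909.
d = −(3/4) ln(1 − 4p/3) = −0.75 ln(1 − 0.121212) = −0.75 ln(0.878788)
  = −0.75 × (-0.129212) = 0.096909 substitutions/site.
Under a molecular clock d = 2μt, so t = d/(2μ) = 0.096909 / (2 × 3.9 × 10^-9) = 12.42 million years.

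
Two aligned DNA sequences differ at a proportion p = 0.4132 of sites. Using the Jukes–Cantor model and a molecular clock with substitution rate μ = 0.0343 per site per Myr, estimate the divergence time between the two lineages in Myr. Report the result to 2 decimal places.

d = −(3/4) ln(1 − 4p/3) = −0.75 ln(1 − 0.550933) = −0.75 ln(0.449067)
  = −0.75 × (-0.800583) = 0.600437 substitutions/site.
Under a molecular clock d = 2μt, so t = d/(2μ) = 0.600437 / (2 × 0.0343) = 8.75 Myr.

8.75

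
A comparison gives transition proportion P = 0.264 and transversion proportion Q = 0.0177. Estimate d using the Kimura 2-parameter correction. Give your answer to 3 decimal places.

Under the Kimura two-parameter model, d = −½ ln(1 − 2P − Q) − ¼ ln(1 − 2Q).
1 − 2P − Q = 0.4543, giving −½ ln(0.4543) = 0.394499.
1 − 2Q = 0.9646, giving −¼ ln(0.9646) = 0.009010.
d = 0.394499 + 0.009010 = 0.403509.

0.404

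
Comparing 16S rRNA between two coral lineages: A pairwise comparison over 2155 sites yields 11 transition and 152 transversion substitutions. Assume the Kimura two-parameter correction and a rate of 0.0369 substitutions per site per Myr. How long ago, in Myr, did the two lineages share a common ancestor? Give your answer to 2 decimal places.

1.09

P = 11/2155 ≈ 0.005104 and Q = 152/2155 ≈ 0.070534.
Under the Kimura two-parameter model, d = −½ ln(1 − 2P − Q) − ¼ ln(1 − 2Q).
1 − 2P − Q = 0.919258, giving −½ ln(0.919258) = 0.042094.
1 − 2Q = 0.858932, giving −¼ ln(0.858932) = 0.038016.
d = 0.042094 + 0.038016 = 0.080110.
Under a molecular clock d = 2μt, so t = d/(2μ) = 0.080110 / (2 × 0.0369) = 1.09 Myr.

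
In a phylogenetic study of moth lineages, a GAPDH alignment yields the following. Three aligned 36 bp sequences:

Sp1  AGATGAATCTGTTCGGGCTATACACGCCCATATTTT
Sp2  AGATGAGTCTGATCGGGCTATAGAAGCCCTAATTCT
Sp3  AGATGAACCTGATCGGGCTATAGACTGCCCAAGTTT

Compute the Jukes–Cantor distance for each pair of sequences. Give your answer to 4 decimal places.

d(Sp1,Sp2) = 0.2251, d(Sp1,Sp3) = 0.2635, d(Sp2,Sp3) = 0.2635

Sp1–Sp2: 7/36 sites differ → p ≈ 0.194444, d = −0.75 ln(1 − 0.259259) = 0.225078 ≈ 0.2251.
Sp1–Sp3: 8/36 sites differ → p ≈ 0.222222, d = −0.75 ln(1 − 0.296296) = 0.263548 ≈ 0.2635.
Sp2–Sp3: 8/36 sites differ → p ≈ 0.222222, d = −0.75 ln(1 − 0.296296) = 0.263548 ≈ 0.2635.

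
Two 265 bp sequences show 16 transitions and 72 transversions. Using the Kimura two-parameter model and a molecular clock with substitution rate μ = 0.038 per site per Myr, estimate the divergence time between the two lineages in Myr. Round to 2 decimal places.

P = 16/265 ≈ 0.060377 and Q = 72/265 ≈ 0.271698.
Under the Kimura two-parameter model, d = −½ ln(1 − 2P − Q) − ¼ ln(1 − 2Q).
1 − 2P − Q = 0.607548, giving −½ ln(0.607548) = 0.249162.
1 − 2Q = 0.456604, giving −¼ ln(0.456604) = 0.195985.
d = 0.249162 + 0.195985 = 0.445147.
Under a molecular clock d = 2μt, so t = d/(2μ) = 0.445147 / (2 × 0.038) = 5.86 Myr.

5.86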